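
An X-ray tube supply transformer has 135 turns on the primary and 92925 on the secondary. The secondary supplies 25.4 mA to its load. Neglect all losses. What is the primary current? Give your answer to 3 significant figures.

For an ideal transformer I_p/I_s = N_s/N_p, so I_p = 0.0254 × 92925/135 = 17.5 A.

I_p ≈ 17.5 A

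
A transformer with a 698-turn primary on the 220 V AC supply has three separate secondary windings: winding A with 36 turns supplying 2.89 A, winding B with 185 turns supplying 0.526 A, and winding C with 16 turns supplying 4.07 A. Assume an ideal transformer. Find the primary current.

I_p ≈ 0.382 A

V_A = 220 × 36/698 = 11.347 V; V_B = 220 × 185/698 = 58.309 V; V_C = 220 × 16/698 = 5.0430 V.
P_out = V_A I_A + V_B I_B + V_C I_C = 11.347×2.89 + 58.309×0.526 + 5.0430×4.07 = 32.792 + 30.671 + 20.525 = 83.988 W.
Ideal ⇒ P_in = P_out, so I_p = P_out/V_p = 83.988/220 = 0.382 A.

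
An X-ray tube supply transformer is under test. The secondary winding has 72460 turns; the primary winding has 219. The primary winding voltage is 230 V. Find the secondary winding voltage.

V_s ≈ 76100 V

V_s/V_p = N_s/N_p, so V_s = 230 × 72460/219 = 76100 V.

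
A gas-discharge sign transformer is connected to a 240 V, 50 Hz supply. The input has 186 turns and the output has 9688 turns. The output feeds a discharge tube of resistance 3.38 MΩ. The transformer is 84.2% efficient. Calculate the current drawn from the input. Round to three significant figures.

V_out = 240 × 9688/186 = 12501 V.
I_out = V_out/R = 12501/(3.38×10^6) = 0.0036984 A.
P_out = V_out I_out = 12501 × 0.0036984 = 46.233 W.
P_in = P_out/η = 46.233/0.842 = 54.908 W.
I_in = P_in/V_in = 54.908/240 = 0.229 A.

I_in ≈ 0.229 A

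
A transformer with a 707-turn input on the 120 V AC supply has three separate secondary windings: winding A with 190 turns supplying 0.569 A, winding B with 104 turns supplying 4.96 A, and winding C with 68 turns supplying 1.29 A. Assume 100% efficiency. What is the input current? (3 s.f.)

I_in ≈ 1.01 A

V_A = 120 × 190/707 = 32.249 V; V_B = 120 × 104/707 = 17.652 V; V_C = 120 × 68/707 = 11.542 V.
P_out = V_A I_A + V_B I_B + V_C I_C = 32.249×0.569 + 17.652×4.96 + 11.542×1.29 = 18.350 + 87.554 + 14.889 = 120.79 W.
Ideal ⇒ P_in = P_out, so I_in = P_out/V_in = 120.79/120 = 1.01 A.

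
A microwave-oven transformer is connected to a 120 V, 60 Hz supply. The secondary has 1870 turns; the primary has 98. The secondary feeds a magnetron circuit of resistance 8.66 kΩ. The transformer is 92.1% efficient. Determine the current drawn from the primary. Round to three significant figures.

I_p ≈ 5.48 A

V_s = 120 × 1870/98 = 2289.8 V.
I_s = V_s/R = 2289.8/8660 = 0.26441 A.
P_out = V_s I_s = 2289.8 × 0.26441 = 605.45 W.
P_in = P_out/η = 605.45/0.921 = 657.38 W.
I_p = P_in/V_p = 657.38/120 = 5.48 A.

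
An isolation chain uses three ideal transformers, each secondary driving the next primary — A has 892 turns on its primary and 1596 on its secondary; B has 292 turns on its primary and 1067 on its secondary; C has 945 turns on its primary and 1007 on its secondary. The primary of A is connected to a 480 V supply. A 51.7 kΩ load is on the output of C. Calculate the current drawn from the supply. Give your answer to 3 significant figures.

Secondary of A: V = 480.00 × 1596/892 = 858.83 V.
Secondary of B: V = 858.83 × 1067/292 = 3138.3 V.
Secondary of C: V = 3138.3 × 1007/945 = 3344.2 V.
I_load = 3344.2/51700 = 0.064684 A, so P_out = 3344.2 × 0.064684 = 216.31 W.
All ideal ⇒ P_in = P_out, so I_supply = 216.31/480 = 0.451 A.

I_supply ≈ 0.451 A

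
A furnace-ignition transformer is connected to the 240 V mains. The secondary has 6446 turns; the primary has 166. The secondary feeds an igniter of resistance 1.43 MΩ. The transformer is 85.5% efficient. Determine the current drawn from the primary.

I_p ≈ 0.296 A

V_s = 240 × 6446/166 = 9319.5 V.
I_s = V_s/R = 9319.5/(1.43×10^6) = 0.0065171 A.
P_out = V_s I_s = 9319.5 × 0.0065171 = 60.737 W.
P_in = P_out/η = 60.737/0.855 = 71.037 W.
I_p = P_in/V_p = 71.037/240 = 0.296 A.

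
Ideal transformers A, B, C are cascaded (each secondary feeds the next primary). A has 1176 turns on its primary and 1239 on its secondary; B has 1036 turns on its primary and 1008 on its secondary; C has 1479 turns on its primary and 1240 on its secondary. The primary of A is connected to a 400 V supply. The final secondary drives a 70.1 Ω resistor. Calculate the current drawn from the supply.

Secondary of A: V = 400.00 × 1239/1176 = 421.43 V.
Secondary of B: V = 421.43 × 1008/1036 = 410.04 V.
Secondary of C: V = 410.04 × 1240/1479 = 343.78 V.
I_load = 343.78/70.1 = 4.9041 A, so P_out = 343.78 × 4.9041 = 1685.9 W.
All ideal ⇒ P_in = P_out, so I_supply = 1685.9/400 = 4.21 A.

I_supply ≈ 4.21 A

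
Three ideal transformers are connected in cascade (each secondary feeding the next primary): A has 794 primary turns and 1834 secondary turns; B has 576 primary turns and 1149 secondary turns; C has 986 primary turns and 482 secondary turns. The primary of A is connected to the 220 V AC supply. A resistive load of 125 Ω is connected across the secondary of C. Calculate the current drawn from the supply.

Secondary of A: V = 220.00 × 1834/794 = 508.16 V.
Secondary of B: V = 508.16 × 1149/576 = 1013.7 V.
Secondary of C: V = 1013.7 × 482/986 = 495.53 V.
I_load = 495.53/125 = 3.9642 A, so P_out = 495.53 × 3.9642 = 1964.4 W.
All ideal ⇒ P_in = P_out, so I_supply = 1964.4/220 = 8.93 A.

I_supply ≈ 8.93 A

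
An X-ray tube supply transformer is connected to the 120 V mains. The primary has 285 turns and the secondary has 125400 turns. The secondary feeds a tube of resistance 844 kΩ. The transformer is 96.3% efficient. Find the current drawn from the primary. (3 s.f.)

I_p ≈ 28.6 A

V_s = 120 × 125400/285 = 52800 V.
I_s = V_s/R = 52800/844000 = 0.062559 A.
P_out = V_s I_s = 52800 × 0.062559 = 3303.1 W.
P_in = P_out/η = 3303.1/0.963 = 3430.0 W.
I_p = P_in/V_p = 3430.0/120 = 28.6 A.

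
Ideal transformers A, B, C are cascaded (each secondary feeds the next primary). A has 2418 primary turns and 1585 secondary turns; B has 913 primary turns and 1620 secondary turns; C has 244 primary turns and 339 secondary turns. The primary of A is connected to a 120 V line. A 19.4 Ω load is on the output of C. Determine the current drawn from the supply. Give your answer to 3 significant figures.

After A: V = 120.00 × 1585/2418 = 78.660 V.
After B: V = 78.660 × 1620/913 = 139.57 V.
After C: V = 139.57 × 339/244 = 193.91 V.
I_load = 193.91/19.4 = 9.9955 A, so P_out = 193.91 × 9.9955 = 1938.3 W.
All ideal ⇒ P_in = P_out, so I_supply = 1938.3/120 = 16.2 A.

I_supply ≈ 16.2 A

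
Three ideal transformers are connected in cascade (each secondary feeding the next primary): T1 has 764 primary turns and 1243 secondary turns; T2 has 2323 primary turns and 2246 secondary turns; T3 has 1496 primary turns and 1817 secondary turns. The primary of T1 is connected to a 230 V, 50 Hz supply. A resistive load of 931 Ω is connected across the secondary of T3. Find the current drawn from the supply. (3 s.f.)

After T1: V = 230.00 × 1243/764 = 374.20 V.
After T2: V = 374.20 × 2246/2323 = 361.80 V.
After T3: V = 361.80 × 1817/1496 = 439.43 V.
I_load = 439.43/931 = 0.47200 A, so P_out = 439.43 × 0.47200 = 207.41 W.
All ideal ⇒ P_in = P_out, so I_supply = 207.41/230 = 0.902 A.

I_supply ≈ 0.902 A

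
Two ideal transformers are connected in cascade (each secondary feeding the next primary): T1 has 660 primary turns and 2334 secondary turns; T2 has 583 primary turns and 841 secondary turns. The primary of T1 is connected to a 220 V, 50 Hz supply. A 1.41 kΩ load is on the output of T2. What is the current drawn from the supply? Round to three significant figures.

I_supply ≈ 4.06 A

After T1: V = 220.00 × 2334/660 = 778.00 V.
After T2: V = 778.00 × 841/583 = 1122.3 V.
I_load = 1122.3/1410 = 0.79595 A, so P_out = 1122.3 × 0.79595 = 893.30 W.
All ideal ⇒ P_in = P_out, so I_supply = 893.30/220 = 4.06 A.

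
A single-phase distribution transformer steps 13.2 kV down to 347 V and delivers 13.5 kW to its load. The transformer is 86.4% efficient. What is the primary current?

P_in = P_out/η = 13500/0.864 = 15625 W.
I_p = P_in/V_p = 15625/13200 = 1.18 A.

I_p ≈ 1.18 A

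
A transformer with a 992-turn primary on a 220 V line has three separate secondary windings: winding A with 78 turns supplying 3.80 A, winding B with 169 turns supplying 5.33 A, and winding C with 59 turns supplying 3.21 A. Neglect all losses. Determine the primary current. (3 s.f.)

V_A = 220 × 78/992 = 17.298 V; V_B = 220 × 169/992 = 37.480 V; V_C = 220 × 59/992 = 13.085 V.
P_out = V_A I_A + V_B I_B + V_C I_C = 17.298×3.80 + 37.480×5.33 + 13.085×3.21 = 65.734 + 199.77 + 42.002 = 307.50 W.
Ideal ⇒ P_in = P_out, so I_p = P_out/V_p = 307.50/220 = 1.40 A.

I_p ≈ 1.40 A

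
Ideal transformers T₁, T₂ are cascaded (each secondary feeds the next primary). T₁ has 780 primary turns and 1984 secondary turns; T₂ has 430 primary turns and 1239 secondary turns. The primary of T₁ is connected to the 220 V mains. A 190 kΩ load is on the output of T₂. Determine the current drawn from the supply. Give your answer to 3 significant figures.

After T₁: V = 220.00 × 1984/780 = 559.59 V.
After T₂: V = 559.59 × 1239/430 = 1612.4 V.
I_load = 1612.4/190000 = 0.0084863 A, so P_out = 1612.4 × 0.0084863 = 13.683 W.
All ideal ⇒ P_in = P_out, so I_supply = 13.683/220 = 0.0622 A.

I_supply ≈ 0.0622 A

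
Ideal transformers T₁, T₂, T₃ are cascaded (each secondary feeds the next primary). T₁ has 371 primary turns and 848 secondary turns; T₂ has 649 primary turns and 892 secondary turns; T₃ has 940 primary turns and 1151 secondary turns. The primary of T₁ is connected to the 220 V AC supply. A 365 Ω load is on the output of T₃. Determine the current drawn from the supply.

After T₁: V = 220.00 × 848/371 = 502.86 V.
After T₂: V = 502.86 × 892/649 = 691.14 V.
After T₃: V = 691.14 × 1151/940 = 846.28 V.
I_load = 846.28/365 = 2.3186 A, so P_out = 846.28 × 2.3186 = 1962.1 W.
All ideal ⇒ P_in = P_out, so I_supply = 1962.1/220 = 8.92 A.

I_supply ≈ 8.92 A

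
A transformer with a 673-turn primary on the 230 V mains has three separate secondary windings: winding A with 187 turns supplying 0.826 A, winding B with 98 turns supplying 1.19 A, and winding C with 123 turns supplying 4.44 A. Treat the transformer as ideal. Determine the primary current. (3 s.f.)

I_p ≈ 1.21 A

V_A = 230 × 187/673 = 63.908 V; V_B = 230 × 98/673 = 33.492 V; V_C = 230 × 123/673 = 42.036 V.
P_out = V_A I_A + V_B I_B + V_C I_C = 63.908×0.826 + 33.492×1.19 + 42.036×4.44 = 52.788 + 39.855 + 186.64 = 279.28 W.
Ideal ⇒ P_in = P_out, so I_p = P_out/V_p = 279.28/230 = 1.21 A.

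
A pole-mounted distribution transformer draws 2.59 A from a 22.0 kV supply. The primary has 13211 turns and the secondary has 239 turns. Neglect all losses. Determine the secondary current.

I_s ≈ 143 A

I_s/I_p = N_p/N_s, so I_s = 2.59 × 13211/239 = 143 A.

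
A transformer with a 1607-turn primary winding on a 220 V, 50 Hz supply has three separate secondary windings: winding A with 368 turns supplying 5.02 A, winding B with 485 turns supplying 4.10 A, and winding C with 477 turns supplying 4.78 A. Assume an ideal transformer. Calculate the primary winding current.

V_A = 220 × 368/1607 = 50.380 V; V_B = 220 × 485/1607 = 66.397 V; V_C = 220 × 477/1607 = 65.302 V.
P_out = V_A I_A + V_B I_B + V_C I_C = 50.380×5.02 + 66.397×4.10 + 65.302×4.78 = 252.91 + 272.23 + 312.14 = 837.28 W.
Ideal ⇒ P_in = P_out, so I_p = P_out/V_p = 837.28/220 = 3.81 A.

I_p ≈ 3.81 A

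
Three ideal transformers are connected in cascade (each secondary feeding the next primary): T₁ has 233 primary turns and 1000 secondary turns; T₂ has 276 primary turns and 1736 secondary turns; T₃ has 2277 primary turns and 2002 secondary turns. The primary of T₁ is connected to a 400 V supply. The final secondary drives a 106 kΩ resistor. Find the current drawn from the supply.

Secondary of T₁: V = 400.00 × 1000/233 = 1716.7 V.
Secondary of T₂: V = 1716.7 × 1736/276 = 10798 V.
Secondary of T₃: V = 10798 × 2002/2277 = 9493.9 V.
I_load = 9493.9/106000 = 0.089565 A, so P_out = 9493.9 × 0.089565 = 850.33 W.
All ideal ⇒ P_in = P_out, so I_supply = 850.33/400 = 2.13 A.

I_supply ≈ 2.13 A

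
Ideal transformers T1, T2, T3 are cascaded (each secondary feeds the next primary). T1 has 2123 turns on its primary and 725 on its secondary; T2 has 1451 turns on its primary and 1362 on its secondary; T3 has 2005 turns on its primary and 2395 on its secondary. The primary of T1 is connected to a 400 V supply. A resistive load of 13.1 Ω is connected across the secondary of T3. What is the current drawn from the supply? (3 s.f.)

I_supply ≈ 4.48 A

After T1: V = 400.00 × 725/2123 = 136.60 V.
After T2: V = 136.60 × 1362/1451 = 128.22 V.
After T3: V = 128.22 × 2395/2005 = 153.16 V.
I_load = 153.16/13.1 = 11.692 A, so P_out = 153.16 × 11.692 = 1790.7 W.
All ideal ⇒ P_in = P_out, so I_supply = 1790.7/400 = 4.48 A.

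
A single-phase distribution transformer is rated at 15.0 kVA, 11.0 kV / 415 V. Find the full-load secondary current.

I_s = S/V_s = 15000/415 = 36.1 A.

I_s ≈ 36.1 A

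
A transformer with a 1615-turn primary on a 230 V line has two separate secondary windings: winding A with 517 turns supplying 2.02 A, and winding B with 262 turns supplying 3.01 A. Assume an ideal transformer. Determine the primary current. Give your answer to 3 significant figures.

I_p ≈ 1.13 A

V_A = 230 × 517/1615 = 73.628 V; V_B = 230 × 262/1615 = 37.313 V.
P_out = V_A I_A + V_B I_B = 73.628×2.02 + 37.313×3.01 = 148.73 + 112.31 = 261.04 W.
Ideal ⇒ P_in = P_out, so I_p = P_out/V_p = 261.04/230 = 1.13 A.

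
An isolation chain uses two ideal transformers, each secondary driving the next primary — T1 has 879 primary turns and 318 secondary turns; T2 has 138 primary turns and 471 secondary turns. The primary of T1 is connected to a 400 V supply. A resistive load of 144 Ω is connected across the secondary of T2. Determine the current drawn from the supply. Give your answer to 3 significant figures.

I_supply ≈ 4.24 A

Secondary of T1: V = 400.00 × 318/879 = 144.71 V.
Secondary of T2: V = 144.71 × 471/138 = 493.90 V.
I_load = 493.90/144 = 3.4299 A, so P_out = 493.90 × 3.4299 = 1694.0 W.
All ideal ⇒ P_in = P_out, so I_supply = 1694.0/400 = 4.24 A.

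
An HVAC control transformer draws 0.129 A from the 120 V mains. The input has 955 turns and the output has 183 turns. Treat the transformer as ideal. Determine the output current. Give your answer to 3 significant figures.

I_out ≈ 0.673 A

I_out/I_in = N_in/N_out, so I_out = 0.129 × 955/183 = 0.673 A.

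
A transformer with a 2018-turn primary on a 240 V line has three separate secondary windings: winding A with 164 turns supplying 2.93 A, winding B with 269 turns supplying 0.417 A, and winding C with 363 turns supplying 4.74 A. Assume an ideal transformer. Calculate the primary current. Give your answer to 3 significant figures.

V_A = 240 × 164/2018 = 19.504 V; V_B = 240 × 269/2018 = 31.992 V; V_C = 240 × 363/2018 = 43.171 V.
P_out = V_A I_A + V_B I_B + V_C I_C = 19.504×2.93 + 31.992×0.417 + 43.171×4.74 = 57.148 + 13.341 + 204.63 = 275.12 W.
Ideal ⇒ P_in = P_out, so I_p = P_out/V_p = 275.12/240 = 1.15 A.

I_p ≈ 1.15 A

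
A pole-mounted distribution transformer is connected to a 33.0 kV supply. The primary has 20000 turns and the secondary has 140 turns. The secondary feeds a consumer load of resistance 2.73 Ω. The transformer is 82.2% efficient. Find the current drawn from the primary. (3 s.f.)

V_s = 33000 × 140/20000 = 231.00 V.
I_s = V_s/R = 231.00/2.73 = 84.615 A.
P_out = V_s I_s = 231.00 × 84.615 = 19546 W.
P_in = P_out/η = 19546/0.822 = 23779 W.
I_p = P_in/V_p = 23779/33000 = 0.721 A.

I_p ≈ 0.721 A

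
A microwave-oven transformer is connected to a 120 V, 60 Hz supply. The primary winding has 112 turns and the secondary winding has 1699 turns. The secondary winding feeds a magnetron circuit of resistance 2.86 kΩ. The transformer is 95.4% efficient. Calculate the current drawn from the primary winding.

V_s = 120 × 1699/112 = 1820.4 V.
I_s = V_s/R = 1820.4/2860 = 0.63649 A.
P_out = V_s I_s = 1820.4 × 0.63649 = 1158.6 W.
P_in = P_out/η = 1158.6/0.954 = 1214.5 W.
I_p = P_in/V_p = 1214.5/120 = 10.1 A.

I_p ≈ 10.1 A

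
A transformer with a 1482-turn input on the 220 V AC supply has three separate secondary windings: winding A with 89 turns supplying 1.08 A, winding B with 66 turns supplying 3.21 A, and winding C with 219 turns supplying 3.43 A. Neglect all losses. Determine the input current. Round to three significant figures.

I_in ≈ 0.715 A

V_A = 220 × 89/1482 = 13.212 V; V_B = 220 × 66/1482 = 9.7976 V; V_C = 220 × 219/1482 = 32.510 V.
P_out = V_A I_A + V_B I_B + V_C I_C = 13.212×1.08 + 9.7976×3.21 + 32.510×3.43 = 14.269 + 31.450 + 111.51 = 157.23 W.
Ideal ⇒ P_in = P_out, so I_in = P_out/V_in = 157.23/220 = 0.715 A.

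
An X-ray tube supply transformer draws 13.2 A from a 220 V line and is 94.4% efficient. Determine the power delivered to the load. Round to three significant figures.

P_in = V_p I_p = 220 × 13.2 = 2904.0 W.
P_out = η P_in = 0.944 × 2904.0 = 2740 W.

P_out ≈ 2740 W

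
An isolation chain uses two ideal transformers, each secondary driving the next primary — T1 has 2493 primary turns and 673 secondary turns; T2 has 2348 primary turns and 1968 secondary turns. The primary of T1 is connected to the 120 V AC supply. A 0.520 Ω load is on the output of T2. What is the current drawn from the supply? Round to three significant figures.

After T1: V = 120.00 × 673/2493 = 32.395 V.
After T2: V = 32.395 × 1968/2348 = 27.152 V.
I_load = 27.152/0.520 = 52.215 A, so P_out = 27.152 × 52.215 = 1417.7 W.
All ideal ⇒ P_in = P_out, so I_supply = 1417.7/120 = 11.8 A.

I_supply ≈ 11.8 A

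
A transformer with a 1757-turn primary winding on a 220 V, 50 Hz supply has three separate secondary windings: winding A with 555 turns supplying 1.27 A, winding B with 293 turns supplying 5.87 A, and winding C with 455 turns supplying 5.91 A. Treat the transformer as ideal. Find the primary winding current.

V_A = 220 × 555/1757 = 69.493 V; V_B = 220 × 293/1757 = 36.688 V; V_C = 220 × 455/1757 = 56.972 V.
P_out = V_A I_A + V_B I_B + V_C I_C = 69.493×1.27 + 36.688×5.87 + 56.972×5.91 = 88.257 + 215.36 + 336.71 = 640.32 W.
Ideal ⇒ P_in = P_out, so I_p = P_out/V_p = 640.32/220 = 2.91 A.

I_p ≈ 2.91 A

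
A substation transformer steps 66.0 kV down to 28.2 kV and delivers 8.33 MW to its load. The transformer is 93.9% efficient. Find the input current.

P_in = P_out/η = 8.33×10^6/0.939 = 8.8711×10^6 W.
I_in = P_in/V_in = 8.8711×10^6/66000 = 134 A.

I_in ≈ 134 A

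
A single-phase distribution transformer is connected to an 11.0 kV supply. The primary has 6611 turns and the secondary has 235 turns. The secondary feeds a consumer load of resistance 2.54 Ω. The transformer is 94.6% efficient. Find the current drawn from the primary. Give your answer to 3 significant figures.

V_s = 11000 × 235/6611 = 391.01 V.
I_s = V_s/R = 391.01/2.54 = 153.94 A.
P_out = V_s I_s = 391.01 × 153.94 = 60194 W.
P_in = P_out/η = 60194/0.946 = 63630 W.
I_p = P_in/V_p = 63630/11000 = 5.78 A.

I_p ≈ 5.78 A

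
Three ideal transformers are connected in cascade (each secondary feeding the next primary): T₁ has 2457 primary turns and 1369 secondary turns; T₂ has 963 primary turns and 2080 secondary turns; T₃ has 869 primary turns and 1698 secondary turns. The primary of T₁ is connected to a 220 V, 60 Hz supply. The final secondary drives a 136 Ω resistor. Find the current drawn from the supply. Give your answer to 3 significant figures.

Secondary of T₁: V = 220.00 × 1369/2457 = 122.58 V.
Secondary of T₂: V = 122.58 × 2080/963 = 264.76 V.
Secondary of T₃: V = 264.76 × 1698/869 = 517.34 V.
I_load = 517.34/136 = 3.8040 A, so P_out = 517.34 × 3.8040 = 1967.9 W.
All ideal ⇒ P_in = P_out, so I_supply = 1967.9/220 = 8.95 A.

I_supply ≈ 8.95 A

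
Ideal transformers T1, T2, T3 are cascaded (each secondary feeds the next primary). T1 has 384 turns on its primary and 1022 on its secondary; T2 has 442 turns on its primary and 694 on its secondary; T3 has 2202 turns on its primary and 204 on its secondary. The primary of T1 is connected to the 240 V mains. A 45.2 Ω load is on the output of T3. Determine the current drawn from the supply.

I_supply ≈ 0.796 A

Secondary of T1: V = 240.00 × 1022/384 = 638.75 V.
Secondary of T2: V = 638.75 × 694/442 = 1002.9 V.
Secondary of T3: V = 1002.9 × 204/2202 = 92.914 V.
I_load = 92.914/45.2 = 2.0556 A, so P_out = 92.914 × 2.0556 = 191.00 W.
All ideal ⇒ P_in = P_out, so I_supply = 191.00/240 = 0.796 A.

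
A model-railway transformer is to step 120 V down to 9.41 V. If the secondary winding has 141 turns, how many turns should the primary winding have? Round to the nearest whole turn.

N_p/N_s = V_p/V_s, so N_p = 141 × 120/9.41 = 1798.1 ≈ 1798 turns.

N_p = 1798 turns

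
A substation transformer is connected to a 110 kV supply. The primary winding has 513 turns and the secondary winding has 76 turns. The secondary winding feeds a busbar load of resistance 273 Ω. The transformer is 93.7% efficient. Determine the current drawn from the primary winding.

V_s = 110000 × 76/513 = 16296 V.
I_s = V_s/R = 16296/273 = 59.693 A.
P_out = V_s I_s = 16296 × 59.693 = 972780 W.
P_in = P_out/η = 972780/0.937 = 1.0382×10^6 W.
I_p = P_in/V_p = 1.0382×10^6/110000 = 9.44 A.

I_p ≈ 9.44 A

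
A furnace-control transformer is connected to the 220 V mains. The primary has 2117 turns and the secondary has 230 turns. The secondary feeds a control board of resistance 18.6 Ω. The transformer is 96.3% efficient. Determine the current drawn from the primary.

I_p ≈ 0.145 A

V_s = 220 × 230/2117 = 23.902 V.
I_s = V_s/R = 23.902/18.6 = 1.2850 A.
P_out = V_s I_s = 23.902 × 1.2850 = 30.715 W.
P_in = P_out/η = 30.715/0.963 = 31.895 W.
I_p = P_in/V_p = 31.895/220 = 0.145 A.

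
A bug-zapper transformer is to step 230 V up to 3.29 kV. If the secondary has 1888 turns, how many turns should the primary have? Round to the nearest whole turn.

N_p/N_s = V_p/V_s, so N_p = 1888 × 230/3290 = 132.0 ≈ 132 turns.

N_p = 132 turns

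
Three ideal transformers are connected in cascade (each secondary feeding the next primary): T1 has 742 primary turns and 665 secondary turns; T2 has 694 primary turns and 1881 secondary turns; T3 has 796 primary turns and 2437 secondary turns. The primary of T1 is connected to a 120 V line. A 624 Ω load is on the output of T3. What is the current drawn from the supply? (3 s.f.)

After T1: V = 120.00 × 665/742 = 107.55 V.
After T2: V = 107.55 × 1881/694 = 291.49 V.
After T3: V = 291.49 × 2437/796 = 892.42 V.
I_load = 892.42/624 = 1.4302 A, so P_out = 892.42 × 1.4302 = 1276.3 W.
All ideal ⇒ P_in = P_out, so I_supply = 1276.3/120 = 10.6 A.

I_supply ≈ 10.6 A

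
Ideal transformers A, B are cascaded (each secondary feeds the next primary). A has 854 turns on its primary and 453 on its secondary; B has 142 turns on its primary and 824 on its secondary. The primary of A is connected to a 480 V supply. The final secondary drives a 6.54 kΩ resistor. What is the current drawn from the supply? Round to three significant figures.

Secondary of A: V = 480.00 × 453/854 = 254.61 V.
Secondary of B: V = 254.61 × 824/142 = 1477.5 V.
I_load = 1477.5/6540 = 0.22591 A, so P_out = 1477.5 × 0.22591 = 333.78 W.
All ideal ⇒ P_in = P_out, so I_supply = 333.78/480 = 0.695 A.

I_supply ≈ 0.695 A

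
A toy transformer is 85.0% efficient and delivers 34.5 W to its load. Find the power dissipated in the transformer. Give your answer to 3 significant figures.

P_loss ≈ 6.09 W

P_in = P_out/η = 34.5/0.850 = 40.5882 W.
P_loss = P_in − P_out = 40.5882 − 34.5 = 6.09 W.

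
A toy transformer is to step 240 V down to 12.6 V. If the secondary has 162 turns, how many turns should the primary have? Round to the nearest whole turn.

N_p/N_s = V_p/V_s, so N_p = 162 × 240/12.6 = 3085.7 ≈ 3086 turns.

N_p = 3086 turns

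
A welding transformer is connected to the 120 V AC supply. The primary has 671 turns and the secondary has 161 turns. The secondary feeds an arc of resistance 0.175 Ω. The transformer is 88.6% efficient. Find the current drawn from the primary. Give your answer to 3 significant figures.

V_s = 120 × 161/671 = 28.793 V.
I_s = V_s/R = 28.793/0.175 = 164.53 A.
P_out = V_s I_s = 28.793 × 164.53 = 4737.3 W.
P_in = P_out/η = 4737.3/0.886 = 5346.8 W.
I_p = P_in/V_p = 5346.8/120 = 44.6 A.

I_p ≈ 44.6 A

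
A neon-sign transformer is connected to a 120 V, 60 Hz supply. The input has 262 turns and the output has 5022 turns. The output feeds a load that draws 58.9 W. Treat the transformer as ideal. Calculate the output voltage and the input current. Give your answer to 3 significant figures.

V_out ≈ 2300 V, I_in ≈ 0.491 A

V_out = V_in × N_out/N_in = 120 × 5022/262 = 2300.2 V.
I_out = P/V_out = 58.9/2300.2 = 0.025607 A.
I_in = I_out × N_out/N_in = 0.025607 × 5022/262 = 0.491 A.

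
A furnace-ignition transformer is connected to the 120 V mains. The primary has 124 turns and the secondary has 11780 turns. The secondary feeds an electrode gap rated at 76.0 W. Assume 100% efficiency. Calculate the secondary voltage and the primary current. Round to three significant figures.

V_s = V_p × N_s/N_p = 120 × 11780/124 = 11400 V.
I_s = P/V_s = 76.0/11400 = 0.0066667 A.
I_p = I_s × N_s/N_p = 0.0066667 × 11780/124 = 0.633 A.

V_s ≈ 11400 V, I_p ≈ 0.633 A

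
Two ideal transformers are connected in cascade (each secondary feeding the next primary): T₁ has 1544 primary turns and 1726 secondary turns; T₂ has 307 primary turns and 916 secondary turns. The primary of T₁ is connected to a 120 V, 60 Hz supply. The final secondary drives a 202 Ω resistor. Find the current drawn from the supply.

After T₁: V = 120.00 × 1726/1544 = 134.15 V.
After T₂: V = 134.15 × 916/307 = 400.25 V.
I_load = 400.25/202 = 1.9814 A, so P_out = 400.25 × 1.9814 = 793.07 W.
All ideal ⇒ P_in = P_out, so I_supply = 793.07/120 = 6.61 A.

I_supply ≈ 6.61 A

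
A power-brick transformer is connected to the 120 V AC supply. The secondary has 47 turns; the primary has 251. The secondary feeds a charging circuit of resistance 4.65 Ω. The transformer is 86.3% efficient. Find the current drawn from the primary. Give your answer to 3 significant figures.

I_p ≈ 1.05 A

V_s = 120 × 47/251 = 22.470 V.
I_s = V_s/R = 22.470/4.65 = 4.8323 A.
P_out = V_s I_s = 22.470 × 4.8323 = 108.58 W.
P_in = P_out/η = 108.58/0.863 = 125.82 W.
I_p = P_in/V_p = 125.82/120 = 1.05 A.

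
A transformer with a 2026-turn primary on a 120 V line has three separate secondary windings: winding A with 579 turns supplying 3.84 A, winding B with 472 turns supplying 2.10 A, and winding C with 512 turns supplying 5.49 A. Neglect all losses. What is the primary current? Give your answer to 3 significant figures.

V_A = 120 × 579/2026 = 34.294 V; V_B = 120 × 472/2026 = 27.957 V; V_C = 120 × 512/2026 = 30.326 V.
P_out = V_A I_A + V_B I_B + V_C I_C = 34.294×3.84 + 27.957×2.10 + 30.326×5.49 = 131.69 + 58.709 + 166.49 = 356.89 W.
Ideal ⇒ P_in = P_out, so I_p = P_out/V_p = 356.89/120 = 2.97 A.

I_p ≈ 2.97 A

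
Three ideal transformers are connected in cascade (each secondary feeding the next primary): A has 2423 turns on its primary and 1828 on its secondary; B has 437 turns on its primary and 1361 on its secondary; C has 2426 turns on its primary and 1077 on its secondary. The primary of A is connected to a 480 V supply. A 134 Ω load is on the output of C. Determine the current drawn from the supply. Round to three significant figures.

I_supply ≈ 3.90 A

Secondary of A: V = 480.00 × 1828/2423 = 362.13 V.
Secondary of B: V = 362.13 × 1361/437 = 1127.8 V.
Secondary of C: V = 1127.8 × 1077/2426 = 500.69 V.
I_load = 500.69/134 = 3.7365 A, so P_out = 500.69 × 3.7365 = 1870.8 W.
All ideal ⇒ P_in = P_out, so I_supply = 1870.8/480 = 3.90 A.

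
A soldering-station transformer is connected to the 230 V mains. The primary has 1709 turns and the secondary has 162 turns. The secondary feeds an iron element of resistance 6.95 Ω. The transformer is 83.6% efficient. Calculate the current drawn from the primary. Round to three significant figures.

I_p ≈ 0.356 A

V_s = 230 × 162/1709 = 21.802 V.
I_s = V_s/R = 21.802/6.95 = 3.1370 A.
P_out = V_s I_s = 21.802 × 3.1370 = 68.394 W.
P_in = P_out/η = 68.394/0.836 = 81.811 W.
I_p = P_in/V_p = 81.811/230 = 0.356 A.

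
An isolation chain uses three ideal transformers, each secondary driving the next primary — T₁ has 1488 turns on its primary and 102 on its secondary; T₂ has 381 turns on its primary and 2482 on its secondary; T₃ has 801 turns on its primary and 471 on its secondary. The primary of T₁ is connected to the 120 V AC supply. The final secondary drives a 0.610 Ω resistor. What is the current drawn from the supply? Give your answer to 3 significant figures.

I_supply ≈ 13.6 A

Secondary of T₁: V = 120.00 × 102/1488 = 8.2258 V.
Secondary of T₂: V = 8.2258 × 2482/381 = 53.586 V.
Secondary of T₃: V = 53.586 × 471/801 = 31.510 V.
I_load = 31.510/0.610 = 51.655 A, so P_out = 31.510 × 51.655 = 1627.6 W.
All ideal ⇒ P_in = P_out, so I_supply = 1627.6/120 = 13.6 A.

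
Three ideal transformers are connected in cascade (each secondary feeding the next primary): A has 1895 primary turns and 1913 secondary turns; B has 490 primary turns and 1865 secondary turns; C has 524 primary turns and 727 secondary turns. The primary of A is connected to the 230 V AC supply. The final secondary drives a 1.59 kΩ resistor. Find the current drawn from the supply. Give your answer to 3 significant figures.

After A: V = 230.00 × 1913/1895 = 232.18 V.
After B: V = 232.18 × 1865/490 = 883.72 V.
After C: V = 883.72 × 727/524 = 1226.1 V.
I_load = 1226.1/1590 = 0.77112 A, so P_out = 1226.1 × 0.77112 = 945.46 W.
All ideal ⇒ P_in = P_out, so I_supply = 945.46/230 = 4.11 A.

I_supply ≈ 4.11 A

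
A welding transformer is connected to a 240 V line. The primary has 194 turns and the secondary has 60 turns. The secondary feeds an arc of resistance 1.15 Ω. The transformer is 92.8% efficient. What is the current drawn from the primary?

V_s = 240 × 60/194 = 74.227 V.
I_s = V_s/R = 74.227/1.15 = 64.545 A.
P_out = V_s I_s = 74.227 × 64.545 = 4791.0 W.
P_in = P_out/η = 4791.0/0.928 = 5162.7 W.
I_p = P_in/V_p = 5162.7/240 = 21.5 A.

I_p ≈ 21.5 A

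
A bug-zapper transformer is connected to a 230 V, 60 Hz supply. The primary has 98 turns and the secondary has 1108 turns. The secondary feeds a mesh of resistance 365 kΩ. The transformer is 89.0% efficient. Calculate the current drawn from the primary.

V_s = 230 × 1108/98 = 2600.4 V.
I_s = V_s/R = 2600.4/365000 = 0.0071244 A.
P_out = V_s I_s = 2600.4 × 0.0071244 = 18.526 W.
P_in = P_out/η = 18.526/0.890 = 20.816 W.
I_p = P_in/V_p = 20.816/230 = 0.0905 A.

I_p ≈ 0.0905 A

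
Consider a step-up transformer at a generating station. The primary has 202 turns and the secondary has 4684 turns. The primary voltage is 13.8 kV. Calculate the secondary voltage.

V_s/V_p = N_s/N_p, so V_s = 13800 × 4684/202 = 320000 V.

V_s ≈ 320000 V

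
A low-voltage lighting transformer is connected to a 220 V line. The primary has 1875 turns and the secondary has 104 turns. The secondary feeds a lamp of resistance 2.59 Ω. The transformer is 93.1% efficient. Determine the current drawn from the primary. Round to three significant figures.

I_p ≈ 0.281 A

V_s = 220 × 104/1875 = 12.203 V.
I_s = V_s/R = 12.203/2.59 = 4.7115 A.
P_out = V_s I_s = 12.203 × 4.7115 = 57.492 W.
P_in = P_out/η = 57.492/0.931 = 61.753 W.
I_p = P_in/V_p = 61.753/220 = 0.281 A.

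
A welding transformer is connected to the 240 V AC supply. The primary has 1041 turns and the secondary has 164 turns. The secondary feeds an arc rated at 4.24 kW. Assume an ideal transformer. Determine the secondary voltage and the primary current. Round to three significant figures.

V_s = V_p × N_s/N_p = 240 × 164/1041 = 37.810 V.
I_s = P/V_s = 4240/37.810 = 112.14 A.
I_p = I_s × N_s/N_p = 112.14 × 164/1041 = 17.7 A.

V_s ≈ 37.8 V, I_p ≈ 17.7 A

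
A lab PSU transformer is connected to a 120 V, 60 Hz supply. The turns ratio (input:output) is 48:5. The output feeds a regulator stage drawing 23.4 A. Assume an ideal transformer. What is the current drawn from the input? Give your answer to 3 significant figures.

For an ideal transformer I_in N_in = I_out N_out, so I_in = 23.4 × 5/48 = 2.44 A.

I_in ≈ 2.44 A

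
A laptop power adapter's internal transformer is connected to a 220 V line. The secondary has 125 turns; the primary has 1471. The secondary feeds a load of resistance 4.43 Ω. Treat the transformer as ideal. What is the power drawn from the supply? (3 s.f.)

V_s = V_p × N_s/N_p = 220 × 125/1471 = 18.695 V.
I_s = V_s/R = 18.695/4.43 = 4.2200 A.
I_p = I_s × N_s/N_p = 4.2200 × 125/1471 = 0.35860 A.
P = V_p I_p = 220 × 0.35860 = 78.9 W.

P ≈ 78.9 W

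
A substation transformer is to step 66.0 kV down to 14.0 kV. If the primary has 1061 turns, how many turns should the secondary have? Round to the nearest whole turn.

N_s = 225 turns

N_s/N_p = V_s/V_p, so N_s = 1061 × 14000/66000 = 225.1 ≈ 225 turns.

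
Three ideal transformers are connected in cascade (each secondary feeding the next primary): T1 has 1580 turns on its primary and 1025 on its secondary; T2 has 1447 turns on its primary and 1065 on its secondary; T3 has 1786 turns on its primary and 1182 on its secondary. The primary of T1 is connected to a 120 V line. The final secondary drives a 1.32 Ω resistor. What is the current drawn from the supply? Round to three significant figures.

I_supply ≈ 9.08 A

Secondary of T1: V = 120.00 × 1025/1580 = 77.848 V.
Secondary of T2: V = 77.848 × 1065/1447 = 57.297 V.
Secondary of T3: V = 57.297 × 1182/1786 = 37.920 V.
I_load = 37.920/1.32 = 28.727 A, so P_out = 37.920 × 28.727 = 1089.3 W.
All ideal ⇒ P_in = P_out, so I_supply = 1089.3/120 = 9.08 A.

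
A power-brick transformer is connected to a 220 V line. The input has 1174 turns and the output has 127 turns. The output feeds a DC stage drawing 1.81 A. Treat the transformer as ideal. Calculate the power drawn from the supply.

I_in = I_out × N_out/N_in = 1.81 × 127/1174 = 0.19580 A.
P = V_in I_in = 220 × 0.19580 = 43.1 W.

P ≈ 43.1 W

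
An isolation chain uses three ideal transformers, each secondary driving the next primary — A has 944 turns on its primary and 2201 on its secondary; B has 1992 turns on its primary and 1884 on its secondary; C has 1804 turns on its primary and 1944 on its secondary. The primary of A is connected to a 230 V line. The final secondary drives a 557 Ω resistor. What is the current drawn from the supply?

Secondary of A: V = 230.00 × 2201/944 = 536.26 V.
Secondary of B: V = 536.26 × 1884/1992 = 507.19 V.
Secondary of C: V = 507.19 × 1944/1804 = 546.55 V.
I_load = 546.55/557 = 0.98123 A, so P_out = 546.55 × 0.98123 = 536.29 W.
All ideal ⇒ P_in = P_out, so I_supply = 536.29/230 = 2.33 A.

I_supply ≈ 2.33 A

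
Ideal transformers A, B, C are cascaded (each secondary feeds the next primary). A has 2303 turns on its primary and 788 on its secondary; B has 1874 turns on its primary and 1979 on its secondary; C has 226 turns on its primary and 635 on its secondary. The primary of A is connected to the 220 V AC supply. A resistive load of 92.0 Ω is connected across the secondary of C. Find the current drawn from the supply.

I_supply ≈ 2.46 A

Secondary of A: V = 220.00 × 788/2303 = 75.276 V.
Secondary of B: V = 75.276 × 1979/1874 = 79.493 V.
Secondary of C: V = 79.493 × 635/226 = 223.36 V.
I_load = 223.36/92.0 = 2.4278 A, so P_out = 223.36 × 2.4278 = 542.26 W.
All ideal ⇒ P_in = P_out, so I_supply = 542.26/220 = 2.46 A.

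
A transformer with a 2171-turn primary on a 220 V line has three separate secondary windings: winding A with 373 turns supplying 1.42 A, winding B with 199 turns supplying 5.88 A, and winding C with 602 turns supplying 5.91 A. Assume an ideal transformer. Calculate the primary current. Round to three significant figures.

I_p ≈ 2.42 A

V_A = 220 × 373/2171 = 37.798 V; V_B = 220 × 199/2171 = 20.166 V; V_C = 220 × 602/2171 = 61.004 V.
P_out = V_A I_A + V_B I_B + V_C I_C = 37.798×1.42 + 20.166×5.88 + 61.004×5.91 = 53.674 + 118.58 + 360.53 = 532.78 W.
Ideal ⇒ P_in = P_out, so I_p = P_out/V_p = 532.78/220 = 2.42 A.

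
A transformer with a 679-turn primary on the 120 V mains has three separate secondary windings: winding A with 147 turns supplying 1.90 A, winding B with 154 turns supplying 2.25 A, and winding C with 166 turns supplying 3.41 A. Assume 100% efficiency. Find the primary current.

V_A = 120 × 147/679 = 25.979 V; V_B = 120 × 154/679 = 27.216 V; V_C = 120 × 166/679 = 29.337 V.
P_out = V_A I_A + V_B I_B + V_C I_C = 25.979×1.90 + 27.216×2.25 + 29.337×3.41 = 49.361 + 61.237 + 100.04 = 210.64 W.
Ideal ⇒ P_in = P_out, so I_p = P_out/V_p = 210.64/120 = 1.76 A.

I_p ≈ 1.76 A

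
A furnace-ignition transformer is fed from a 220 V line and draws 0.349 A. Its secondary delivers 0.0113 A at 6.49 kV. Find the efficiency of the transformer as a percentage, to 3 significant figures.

P_in = 220 × 0.349 = 76.7800 W.
P_out = 6490 × 0.0113 = 73.3370 W.
η = P_out/P_in = 73.3370/76.7800 = 0.955.

η ≈ 95.5%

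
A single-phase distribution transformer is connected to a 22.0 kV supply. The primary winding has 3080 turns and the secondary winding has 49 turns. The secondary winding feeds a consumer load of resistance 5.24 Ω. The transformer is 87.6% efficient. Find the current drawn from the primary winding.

V_s = 22000 × 49/3080 = 350.00 V.
I_s = V_s/R = 350.00/5.24 = 66.794 A.
P_out = V_s I_s = 350.00 × 66.794 = 23378 W.
P_in = P_out/η = 23378/0.876 = 26687 W.
I_p = P_in/V_p = 26687/22000 = 1.21 A.

I_p ≈ 1.21 A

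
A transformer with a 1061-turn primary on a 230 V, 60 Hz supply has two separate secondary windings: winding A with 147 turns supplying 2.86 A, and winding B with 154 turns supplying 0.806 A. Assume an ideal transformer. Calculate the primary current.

I_p ≈ 0.513 A

V_A = 230 × 147/1061 = 31.866 V; V_B = 230 × 154/1061 = 33.384 V.
P_out = V_A I_A + V_B I_B = 31.866×2.86 + 33.384×0.806 = 91.137 + 26.907 = 118.04 W.
Ideal ⇒ P_in = P_out, so I_p = P_out/V_p = 118.04/230 = 0.513 A.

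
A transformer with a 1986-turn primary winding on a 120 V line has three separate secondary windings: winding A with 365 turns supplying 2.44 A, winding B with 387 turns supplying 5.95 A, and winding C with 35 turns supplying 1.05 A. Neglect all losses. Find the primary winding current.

I_p ≈ 1.63 A

V_A = 120 × 365/1986 = 22.054 V; V_B = 120 × 387/1986 = 23.384 V; V_C = 120 × 35/1986 = 2.1148 V.
P_out = V_A I_A + V_B I_B + V_C I_C = 22.054×2.44 + 23.384×5.95 + 2.1148×1.05 = 53.813 + 139.13 + 2.2205 = 195.17 W.
Ideal ⇒ P_in = P_out, so I_p = P_out/V_p = 195.17/120 = 1.63 A.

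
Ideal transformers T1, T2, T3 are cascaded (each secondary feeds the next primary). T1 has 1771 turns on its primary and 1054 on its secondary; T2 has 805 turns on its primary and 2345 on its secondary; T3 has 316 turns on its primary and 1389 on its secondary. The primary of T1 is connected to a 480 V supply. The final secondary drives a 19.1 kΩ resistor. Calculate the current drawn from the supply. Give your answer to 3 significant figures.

After T1: V = 480.00 × 1054/1771 = 285.67 V.
After T2: V = 285.67 × 2345/805 = 832.17 V.
After T3: V = 832.17 × 1389/316 = 3657.8 V.
I_load = 3657.8/19100 = 0.19151 A, so P_out = 3657.8 × 0.19151 = 700.52 W.
All ideal ⇒ P_in = P_out, so I_supply = 700.52/480 = 1.46 A.

I_supply ≈ 1.46 A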